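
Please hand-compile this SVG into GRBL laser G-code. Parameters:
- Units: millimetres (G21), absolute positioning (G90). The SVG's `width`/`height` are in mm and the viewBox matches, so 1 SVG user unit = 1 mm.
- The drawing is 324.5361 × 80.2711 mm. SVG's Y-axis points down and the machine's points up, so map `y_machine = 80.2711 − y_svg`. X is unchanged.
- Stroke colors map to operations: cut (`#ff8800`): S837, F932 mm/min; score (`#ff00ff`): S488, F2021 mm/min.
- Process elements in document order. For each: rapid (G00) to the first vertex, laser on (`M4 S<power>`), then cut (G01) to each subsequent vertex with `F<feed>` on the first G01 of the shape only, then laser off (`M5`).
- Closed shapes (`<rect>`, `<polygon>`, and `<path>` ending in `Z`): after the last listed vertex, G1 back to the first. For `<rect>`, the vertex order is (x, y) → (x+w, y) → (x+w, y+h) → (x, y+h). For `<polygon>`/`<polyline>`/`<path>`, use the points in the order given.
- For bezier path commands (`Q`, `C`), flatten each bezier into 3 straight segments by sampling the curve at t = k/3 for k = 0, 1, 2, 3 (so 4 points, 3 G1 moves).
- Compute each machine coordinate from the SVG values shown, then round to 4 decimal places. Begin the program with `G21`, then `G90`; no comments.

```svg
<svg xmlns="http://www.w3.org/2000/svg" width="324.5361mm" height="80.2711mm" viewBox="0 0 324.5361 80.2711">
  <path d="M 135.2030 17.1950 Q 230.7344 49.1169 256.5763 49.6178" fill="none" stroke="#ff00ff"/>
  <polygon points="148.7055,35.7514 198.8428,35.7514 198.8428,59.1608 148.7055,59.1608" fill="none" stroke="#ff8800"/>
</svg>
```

G21
G90
G00 X135.2030 Y63.0761
M4 S488
G01 X191.1473 Y45.2861 F2021
G01 X231.6051 Y34.4785
G01 X256.5763 Y30.6533
M5
G00 X148.7055 Y44.5197
M4 S837
G01 X198.8428 Y44.5197 F932
G01 X198.8428 Y21.1103
G01 X148.7055 Y21.1103
G01 X148.7055 Y44.5197
M5

viewBox `0 0 324.5361 80.2711` with mm width/height → 1 unit = 1 mm. Flip: y_m = 80.2711 − y_svg.

**Shape 1** — `<path>` quadratic bezier, stroke `#ff00ff` → score (S488, F2021). Control points (SVG): P0=(135.2030,17.1950), P1=(230.7344,49.1169), P2=(256.5763,49.6178); sampled at t=k/3. Machine vertices: (135.2030,63.0761) → (191.1473,45.2861) → (231.6051,34.4785) → (256.5763,30.6533). Open path.

**Shape 2** — `<polygon>` rectangle, stroke `#ff8800` → cut (S837, F932). Machine vertices: (148.7055,44.5197) → (198.8428,44.5197) → (198.8428,21.1103) → (148.7055,21.1103) → (148.7055,44.5197). Closed: final G1 returns to the first vertex.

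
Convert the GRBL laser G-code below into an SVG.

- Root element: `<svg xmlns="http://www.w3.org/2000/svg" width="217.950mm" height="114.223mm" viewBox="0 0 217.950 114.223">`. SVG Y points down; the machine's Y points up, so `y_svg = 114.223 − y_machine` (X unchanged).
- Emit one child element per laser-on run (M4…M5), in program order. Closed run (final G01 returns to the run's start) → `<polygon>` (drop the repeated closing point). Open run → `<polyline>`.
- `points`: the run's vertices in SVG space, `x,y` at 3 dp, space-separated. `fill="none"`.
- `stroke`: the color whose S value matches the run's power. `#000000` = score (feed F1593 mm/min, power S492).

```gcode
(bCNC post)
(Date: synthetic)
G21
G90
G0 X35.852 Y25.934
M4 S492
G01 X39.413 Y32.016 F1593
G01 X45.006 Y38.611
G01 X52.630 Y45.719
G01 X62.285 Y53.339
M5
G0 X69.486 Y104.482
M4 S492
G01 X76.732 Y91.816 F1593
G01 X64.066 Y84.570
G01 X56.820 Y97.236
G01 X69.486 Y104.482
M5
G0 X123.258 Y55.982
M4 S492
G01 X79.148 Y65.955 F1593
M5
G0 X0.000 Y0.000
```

<svg xmlns="http://www.w3.org/2000/svg" width="217.950mm" height="114.223mm" viewBox="0 0 217.950 114.223">
  <polyline points="35.852,88.289 39.413,82.207 45.006,75.612 52.630,68.504 62.285,60.884" fill="none" stroke="#000000"/>
  <polygon points="69.486,9.741 76.732,22.407 64.066,29.653 56.820,16.987" fill="none" stroke="#000000"/>
  <polyline points="123.258,58.241 79.148,48.268" fill="none" stroke="#000000"/>
</svg>

Machine Y-up, SVG Y-down with viewBox height 114.223, so y_svg = 114.223 − y_machine; X carries over. Every run uses S492, so all elements get stroke `#000000` (score).

Run 1: The run is open, so emit a `<polyline>` with points (Y-flipped): 35.852,88.289 39.413,82.207 45.006,75.612 52.630,68.504 62.285,60.884.

Run 2: The run returns to its start, so emit a `<polygon>` with points (Y-flipped): 69.486,9.741 76.732,22.407 64.066,29.653 56.820,16.987.

Run 3: The run is open, so emit a `<polyline>` with points (Y-flipped): 123.258,58.241 79.148,48.268.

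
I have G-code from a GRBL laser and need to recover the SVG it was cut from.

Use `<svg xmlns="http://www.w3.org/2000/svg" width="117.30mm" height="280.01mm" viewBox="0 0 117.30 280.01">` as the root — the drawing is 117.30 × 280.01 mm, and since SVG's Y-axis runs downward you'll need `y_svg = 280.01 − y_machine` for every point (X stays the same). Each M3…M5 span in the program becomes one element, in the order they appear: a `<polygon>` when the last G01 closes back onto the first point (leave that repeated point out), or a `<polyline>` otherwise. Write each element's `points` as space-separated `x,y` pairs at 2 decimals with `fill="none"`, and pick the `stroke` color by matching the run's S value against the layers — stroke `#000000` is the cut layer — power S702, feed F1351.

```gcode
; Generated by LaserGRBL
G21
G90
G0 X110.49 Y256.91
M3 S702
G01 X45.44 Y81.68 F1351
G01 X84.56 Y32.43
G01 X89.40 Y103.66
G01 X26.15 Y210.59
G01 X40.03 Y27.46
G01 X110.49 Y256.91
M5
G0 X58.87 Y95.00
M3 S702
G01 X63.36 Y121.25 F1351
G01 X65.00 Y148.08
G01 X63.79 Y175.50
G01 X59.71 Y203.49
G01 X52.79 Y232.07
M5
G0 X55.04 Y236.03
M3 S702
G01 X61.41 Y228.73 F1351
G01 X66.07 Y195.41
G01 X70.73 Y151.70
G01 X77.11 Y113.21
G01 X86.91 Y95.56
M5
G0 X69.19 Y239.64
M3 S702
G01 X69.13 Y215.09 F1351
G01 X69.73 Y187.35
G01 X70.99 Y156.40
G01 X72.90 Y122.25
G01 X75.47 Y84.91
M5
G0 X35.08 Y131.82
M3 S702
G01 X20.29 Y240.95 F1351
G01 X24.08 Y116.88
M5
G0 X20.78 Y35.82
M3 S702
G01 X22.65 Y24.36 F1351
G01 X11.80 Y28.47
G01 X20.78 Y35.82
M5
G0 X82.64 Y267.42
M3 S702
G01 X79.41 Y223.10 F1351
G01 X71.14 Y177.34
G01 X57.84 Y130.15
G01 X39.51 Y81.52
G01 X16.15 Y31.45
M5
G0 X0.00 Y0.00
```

Each laser-on run becomes one SVG element. Flip Y back into SVG space with y_svg = 280.01 − y_machine. Every run uses S702, so all elements get stroke `#000000` (cut).

Run 1: The run returns to its start, so emit a `<polygon>` with points (Y-flipped): 110.49,23.10 45.44,198.33 84.56,247.58 89.40,176.35 26.15,69.42 40.03,252.55.

Run 2: The run is open, so emit a `<polyline>` with points (Y-flipped): 58.87,185.01 63.36,158.76 65.00,131.93 63.79,104.51 59.71,76.52 52.79,47.94.

Run 3: The run is open, so emit a `<polyline>` with points (Y-flipped): 55.04,43.98 61.41,51.28 66.07,84.60 70.73,128.31 77.11,166.80 86.91,184.45.

Run 4: The run is open, so emit a `<polyline>` with points (Y-flipped): 69.19,40.37 69.13,64.92 69.73,92.66 70.99,123.61 72.90,157.76 75.47,195.10.

Run 5: The run is open, so emit a `<polyline>` with points (Y-flipped): 35.08,148.19 20.29,39.06 24.08,163.13.

Run 6: The run returns to its start, so emit a `<polygon>` with points (Y-flipped): 20.78,244.19 22.65,255.65 11.80,251.54.

Run 7: The run is open, so emit a `<polyline>` with points (Y-flipped): 82.64,12.59 79.41,56.91 71.14,102.67 57.84,149.86 39.51,198.49 16.15,248.56.

<svg xmlns="http://www.w3.org/2000/svg" width="117.30mm" height="280.01mm" viewBox="0 0 117.30 280.01">
  <polygon points="110.49,23.10 45.44,198.33 84.56,247.58 89.40,176.35 26.15,69.42 40.03,252.55" fill="none" stroke="#000000"/>
  <polyline points="58.87,185.01 63.36,158.76 65.00,131.93 63.79,104.51 59.71,76.52 52.79,47.94" fill="none" stroke="#000000"/>
  <polyline points="55.04,43.98 61.41,51.28 66.07,84.60 70.73,128.31 77.11,166.80 86.91,184.45" fill="none" stroke="#000000"/>
  <polyline points="69.19,40.37 69.13,64.92 69.73,92.66 70.99,123.61 72.90,157.76 75.47,195.10" fill="none" stroke="#000000"/>
  <polyline points="35.08,148.19 20.29,39.06 24.08,163.13" fill="none" stroke="#000000"/>
  <polygon points="20.78,244.19 22.65,255.65 11.80,251.54" fill="none" stroke="#000000"/>
  <polyline points="82.64,12.59 79.41,56.91 71.14,102.67 57.84,149.86 39.51,198.49 16.15,248.56" fill="none" stroke="#000000"/>
</svg>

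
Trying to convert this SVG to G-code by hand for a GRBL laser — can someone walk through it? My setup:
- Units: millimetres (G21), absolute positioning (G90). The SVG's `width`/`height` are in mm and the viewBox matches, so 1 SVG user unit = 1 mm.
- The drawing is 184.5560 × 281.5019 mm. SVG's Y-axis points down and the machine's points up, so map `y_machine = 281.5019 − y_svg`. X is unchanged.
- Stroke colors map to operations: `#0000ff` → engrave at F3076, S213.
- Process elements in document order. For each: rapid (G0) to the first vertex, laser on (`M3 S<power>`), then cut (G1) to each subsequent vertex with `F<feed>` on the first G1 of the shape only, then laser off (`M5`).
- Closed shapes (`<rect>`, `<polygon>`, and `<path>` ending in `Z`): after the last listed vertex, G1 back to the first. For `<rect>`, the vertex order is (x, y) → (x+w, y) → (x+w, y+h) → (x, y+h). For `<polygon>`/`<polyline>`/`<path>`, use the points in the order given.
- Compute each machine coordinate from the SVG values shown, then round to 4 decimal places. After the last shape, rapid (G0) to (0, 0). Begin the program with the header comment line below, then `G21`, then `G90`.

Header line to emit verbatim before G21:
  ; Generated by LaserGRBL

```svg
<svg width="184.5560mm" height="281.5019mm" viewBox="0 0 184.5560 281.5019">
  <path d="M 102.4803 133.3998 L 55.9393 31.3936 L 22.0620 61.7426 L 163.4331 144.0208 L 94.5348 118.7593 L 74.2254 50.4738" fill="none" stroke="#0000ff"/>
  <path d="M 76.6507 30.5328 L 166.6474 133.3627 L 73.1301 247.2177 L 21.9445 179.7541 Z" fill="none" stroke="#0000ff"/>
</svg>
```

; Generated by LaserGRBL
G21
G90
G0 X102.4803 Y148.1021
M3 S213
G1 X55.9393 Y250.1083 F3076
G1 X22.0620 Y219.7593
G1 X163.4331 Y137.4811
G1 X94.5348 Y162.7426
G1 X74.2254 Y231.0281
M5
G0 X76.6507 Y250.9691
M3 S213
G1 X166.6474 Y148.1392 F3076
G1 X73.1301 Y34.2842
G1 X21.9445 Y101.7478
G1 X76.6507 Y250.9691
M5
G0 X0.0000 Y0.0000

viewBox `0 0 184.5560 281.5019` with mm width/height → 1 unit = 1 mm. Flip: y_m = 281.5019 − y_svg.

**Shape 1** — `<path>` open polyline, stroke `#0000ff` → engrave (S213, F3076). Machine vertices: (102.4803,148.1021) → (55.9393,250.1083) → (22.0620,219.7593) → (163.4331,137.4811) → (94.5348,162.7426) → (74.2254,231.0281). Open path.

**Shape 2** — `<path>` closed polygon, stroke `#0000ff` → engrave (S213, F3076). Machine vertices: (76.6507,250.9691) → (166.6474,148.1392) → (73.1301,34.2842) → (21.9445,101.7478) → (76.6507,250.9691). Closed: final G1 returns to the first vertex.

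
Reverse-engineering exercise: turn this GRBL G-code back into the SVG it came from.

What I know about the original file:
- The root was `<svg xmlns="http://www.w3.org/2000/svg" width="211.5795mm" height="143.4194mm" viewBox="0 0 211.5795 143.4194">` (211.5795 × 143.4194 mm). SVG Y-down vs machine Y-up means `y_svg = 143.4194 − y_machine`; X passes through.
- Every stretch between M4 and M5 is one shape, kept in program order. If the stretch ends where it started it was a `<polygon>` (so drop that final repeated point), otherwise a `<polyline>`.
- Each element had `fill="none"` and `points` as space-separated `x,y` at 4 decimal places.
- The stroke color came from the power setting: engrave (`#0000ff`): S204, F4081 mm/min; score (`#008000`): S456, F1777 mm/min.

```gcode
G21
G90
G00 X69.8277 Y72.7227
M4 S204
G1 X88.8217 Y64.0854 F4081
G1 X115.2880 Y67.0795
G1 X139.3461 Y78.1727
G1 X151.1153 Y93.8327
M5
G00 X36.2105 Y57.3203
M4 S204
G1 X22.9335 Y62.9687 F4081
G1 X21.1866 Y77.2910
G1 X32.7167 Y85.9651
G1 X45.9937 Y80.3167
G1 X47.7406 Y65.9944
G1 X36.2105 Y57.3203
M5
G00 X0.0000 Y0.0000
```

<svg xmlns="http://www.w3.org/2000/svg" width="211.5795mm" height="143.4194mm" viewBox="0 0 211.5795 143.4194">
  <polyline points="69.8277,70.6967 88.8217,79.3340 115.2880,76.3399 139.3461,65.2467 151.1153,49.5867" fill="none" stroke="#0000ff"/>
  <polygon points="36.2105,86.0991 22.9335,80.4507 21.1866,66.1284 32.7167,57.4543 45.9937,63.1027 47.7406,77.4250" fill="none" stroke="#0000ff"/>
</svg>

Machine Y-up, SVG Y-down with viewBox height 143.4194, so y_svg = 143.4194 − y_machine; X carries over. Every run uses S204, so all elements get stroke `#0000ff` (engrave).

Run 1: The run is open, so emit a `<polyline>` with points (Y-flipped): 69.8277,70.6967 88.8217,79.3340 115.2880,76.3399 139.3461,65.2467 151.1153,49.5867.

Run 2: The run returns to its start, so emit a `<polygon>` with points (Y-flipped): 36.2105,86.0991 22.9335,80.4507 21.1866,66.1284 32.7167,57.4543 45.9937,63.1027 47.7406,77.4250.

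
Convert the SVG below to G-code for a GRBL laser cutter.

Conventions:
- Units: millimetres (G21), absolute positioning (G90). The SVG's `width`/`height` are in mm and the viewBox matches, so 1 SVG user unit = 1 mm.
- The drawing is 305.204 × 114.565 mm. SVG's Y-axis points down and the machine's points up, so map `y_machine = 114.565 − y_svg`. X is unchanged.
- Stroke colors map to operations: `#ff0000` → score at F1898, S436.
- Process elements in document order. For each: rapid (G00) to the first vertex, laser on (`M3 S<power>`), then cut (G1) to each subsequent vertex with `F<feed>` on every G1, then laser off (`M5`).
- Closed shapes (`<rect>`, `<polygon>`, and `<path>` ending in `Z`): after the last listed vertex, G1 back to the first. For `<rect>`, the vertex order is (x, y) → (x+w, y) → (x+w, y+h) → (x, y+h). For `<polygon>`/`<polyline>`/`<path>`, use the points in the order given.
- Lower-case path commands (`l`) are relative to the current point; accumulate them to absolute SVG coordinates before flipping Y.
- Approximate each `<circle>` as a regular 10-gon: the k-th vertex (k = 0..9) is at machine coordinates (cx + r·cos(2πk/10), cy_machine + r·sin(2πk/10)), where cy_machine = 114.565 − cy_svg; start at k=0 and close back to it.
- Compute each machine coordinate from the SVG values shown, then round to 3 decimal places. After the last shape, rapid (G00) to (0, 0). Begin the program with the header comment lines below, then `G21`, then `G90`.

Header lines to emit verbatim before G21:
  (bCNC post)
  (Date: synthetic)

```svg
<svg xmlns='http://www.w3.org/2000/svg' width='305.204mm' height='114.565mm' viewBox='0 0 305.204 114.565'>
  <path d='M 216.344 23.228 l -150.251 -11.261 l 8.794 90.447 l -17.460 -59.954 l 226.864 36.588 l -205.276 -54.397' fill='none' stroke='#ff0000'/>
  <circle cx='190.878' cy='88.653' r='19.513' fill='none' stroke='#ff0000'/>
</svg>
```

Since the viewBox matches the mm dimensions, user units are millimetres directly. The only transform is the Y-flip y_m = 114.565 − y_svg.

Shape 1 is a open polyline drawn with `<path>`. Its stroke #ff0000 means score at S436, F1898. After flipping Y the toolpath is (216.344,91.337) → (66.093,102.598) → (74.887,12.151) → (57.427,72.105) → (284.291,35.517) → (79.015,89.914).

Shape 2 is a circle drawn with `<circle>`. Its stroke #ff0000 means score at S436, F1898. After flipping Y the toolpath is (210.391,25.912) → (206.664,37.381) → (196.908,44.470) → (184.848,44.470) → (175.092,37.381) → (171.365,25.912) → (175.092,14.443) → (184.848,7.354) → (196.908,7.354) → (206.664,14.443) → (210.391,25.912), returning to the start.

(bCNC post)
(Date: synthetic)
G21
G90
G00 X216.344 Y91.337
M3 S436
G1 X66.093 Y102.598 F1898
G1 X74.887 Y12.151 F1898
G1 X57.427 Y72.105 F1898
G1 X284.291 Y35.517 F1898
G1 X79.015 Y89.914 F1898
M5
G00 X210.391 Y25.912
M3 S436
G1 X206.664 Y37.381 F1898
G1 X196.908 Y44.470 F1898
G1 X184.848 Y44.470 F1898
G1 X175.092 Y37.381 F1898
G1 X171.365 Y25.912 F1898
G1 X175.092 Y14.443 F1898
G1 X184.848 Y7.354 F1898
G1 X196.908 Y7.354 F1898
G1 X206.664 Y14.443 F1898
G1 X210.391 Y25.912 F1898
M5
G00 X0.000 Y0.000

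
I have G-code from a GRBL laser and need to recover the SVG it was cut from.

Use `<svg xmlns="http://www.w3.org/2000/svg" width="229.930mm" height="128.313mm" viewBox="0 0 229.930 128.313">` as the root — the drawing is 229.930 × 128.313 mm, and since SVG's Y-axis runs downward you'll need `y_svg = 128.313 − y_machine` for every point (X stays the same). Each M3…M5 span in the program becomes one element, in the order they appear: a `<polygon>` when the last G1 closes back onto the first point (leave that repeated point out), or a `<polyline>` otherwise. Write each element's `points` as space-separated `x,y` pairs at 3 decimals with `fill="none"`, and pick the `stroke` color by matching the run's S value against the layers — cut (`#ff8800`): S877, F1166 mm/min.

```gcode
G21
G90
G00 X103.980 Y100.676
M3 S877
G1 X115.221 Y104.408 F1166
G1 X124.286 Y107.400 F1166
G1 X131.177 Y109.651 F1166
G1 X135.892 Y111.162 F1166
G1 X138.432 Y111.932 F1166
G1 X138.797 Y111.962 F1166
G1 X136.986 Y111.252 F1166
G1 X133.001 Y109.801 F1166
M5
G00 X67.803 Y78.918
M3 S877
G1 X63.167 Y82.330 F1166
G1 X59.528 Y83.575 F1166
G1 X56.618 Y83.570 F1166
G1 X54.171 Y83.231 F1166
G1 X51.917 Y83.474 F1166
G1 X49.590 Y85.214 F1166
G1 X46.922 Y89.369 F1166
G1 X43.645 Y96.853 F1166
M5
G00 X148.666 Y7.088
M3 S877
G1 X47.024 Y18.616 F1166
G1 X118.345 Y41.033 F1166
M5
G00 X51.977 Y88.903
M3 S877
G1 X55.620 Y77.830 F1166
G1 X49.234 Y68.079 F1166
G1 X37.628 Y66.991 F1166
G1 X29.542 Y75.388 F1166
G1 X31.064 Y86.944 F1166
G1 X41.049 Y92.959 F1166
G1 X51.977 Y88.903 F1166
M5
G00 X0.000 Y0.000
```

<svg xmlns="http://www.w3.org/2000/svg" width="229.930mm" height="128.313mm" viewBox="0 0 229.930 128.313">
  <polyline points="103.980,27.637 115.221,23.905 124.286,20.913 131.177,18.662 135.892,17.151 138.432,16.381 138.797,16.351 136.986,17.061 133.001,18.512" fill="none" stroke="#ff8800"/>
  <polyline points="67.803,49.395 63.167,45.983 59.528,44.738 56.618,44.743 54.171,45.082 51.917,44.839 49.590,43.099 46.922,38.944 43.645,31.460" fill="none" stroke="#ff8800"/>
  <polyline points="148.666,121.225 47.024,109.697 118.345,87.280" fill="none" stroke="#ff8800"/>
  <polygon points="51.977,39.410 55.620,50.483 49.234,60.234 37.628,61.322 29.542,52.925 31.064,41.369 41.049,35.354" fill="none" stroke="#ff8800"/>
</svg>

y_svg = 128.313 − y_m. Every run uses S877, so all elements get stroke `#ff8800` (cut).

[1] open run; points: 103.980,27.637 115.221,23.905 124.286,20.913 131.177,18.662 135.892,17.151 138.432,16.381 138.797,16.351 136.986,17.061 133.001,18.512

[2] open run; points: 67.803,49.395 63.167,45.983 59.528,44.738 56.618,44.743 54.171,45.082 51.917,44.839 49.590,43.099 46.922,38.944 43.645,31.460

[3] open run; points: 148.666,121.225 47.024,109.697 118.345,87.280

[4] closed run; points: 51.977,39.410 55.620,50.483 49.234,60.234 37.628,61.322 29.542,52.925 31.064,41.369 41.049,35.354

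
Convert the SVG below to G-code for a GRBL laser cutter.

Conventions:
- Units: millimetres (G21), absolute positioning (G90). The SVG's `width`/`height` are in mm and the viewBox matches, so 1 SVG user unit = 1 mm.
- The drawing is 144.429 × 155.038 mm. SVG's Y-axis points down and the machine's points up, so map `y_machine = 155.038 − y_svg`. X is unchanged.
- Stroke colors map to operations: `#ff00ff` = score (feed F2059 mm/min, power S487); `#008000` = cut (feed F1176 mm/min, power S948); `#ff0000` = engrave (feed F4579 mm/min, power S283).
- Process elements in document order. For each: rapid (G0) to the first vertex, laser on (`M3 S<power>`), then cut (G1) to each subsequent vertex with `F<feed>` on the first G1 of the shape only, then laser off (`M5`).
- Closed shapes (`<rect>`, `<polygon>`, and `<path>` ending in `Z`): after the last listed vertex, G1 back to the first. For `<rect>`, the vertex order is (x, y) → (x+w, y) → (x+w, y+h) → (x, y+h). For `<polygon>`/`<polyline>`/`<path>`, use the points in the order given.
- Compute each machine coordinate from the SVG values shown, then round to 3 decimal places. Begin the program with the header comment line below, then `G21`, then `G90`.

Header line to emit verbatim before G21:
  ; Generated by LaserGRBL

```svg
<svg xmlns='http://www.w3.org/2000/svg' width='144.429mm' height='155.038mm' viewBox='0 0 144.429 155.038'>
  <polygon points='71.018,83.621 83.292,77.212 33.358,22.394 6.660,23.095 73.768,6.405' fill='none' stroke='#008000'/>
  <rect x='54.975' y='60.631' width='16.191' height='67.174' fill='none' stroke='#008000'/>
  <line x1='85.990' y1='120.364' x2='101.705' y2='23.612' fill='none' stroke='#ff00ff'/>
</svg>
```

viewBox `0 0 144.429 155.038` with mm width/height → 1 unit = 1 mm. Flip: y_m = 155.038 − y_svg.

**Shape 1** — `<polygon>` closed polygon, stroke `#008000` → cut (S948, F1176). Machine vertices: (71.018,71.417) → (83.292,77.826) → (33.358,132.644) → (6.660,131.943) → (73.768,148.633) → (71.018,71.417). Closed: final G1 returns to the first vertex.

**Shape 2** — `<rect>` rectangle, stroke `#008000` → cut (S948, F1176). Machine vertices: (54.975,94.407) → (71.166,94.407) → (71.166,27.233) → (54.975,27.233) → (54.975,94.407). Closed: final G1 returns to the first vertex.

**Shape 3** — `<line>` line segment, stroke `#ff00ff` → score (S487, F2059). Machine vertices: (85.990,34.674) → (101.705,131.426). Open path.

; Generated by LaserGRBL
G21
G90
G0 X71.018 Y71.417
M3 S948
G1 X83.292 Y77.826 F1176
G1 X33.358 Y132.644
G1 X6.660 Y131.943
G1 X73.768 Y148.633
G1 X71.018 Y71.417
M5
G0 X54.975 Y94.407
M3 S948
G1 X71.166 Y94.407 F1176
G1 X71.166 Y27.233
G1 X54.975 Y27.233
G1 X54.975 Y94.407
M5
G0 X85.990 Y34.674
M3 S487
G1 X101.705 Y131.426 F2059
M5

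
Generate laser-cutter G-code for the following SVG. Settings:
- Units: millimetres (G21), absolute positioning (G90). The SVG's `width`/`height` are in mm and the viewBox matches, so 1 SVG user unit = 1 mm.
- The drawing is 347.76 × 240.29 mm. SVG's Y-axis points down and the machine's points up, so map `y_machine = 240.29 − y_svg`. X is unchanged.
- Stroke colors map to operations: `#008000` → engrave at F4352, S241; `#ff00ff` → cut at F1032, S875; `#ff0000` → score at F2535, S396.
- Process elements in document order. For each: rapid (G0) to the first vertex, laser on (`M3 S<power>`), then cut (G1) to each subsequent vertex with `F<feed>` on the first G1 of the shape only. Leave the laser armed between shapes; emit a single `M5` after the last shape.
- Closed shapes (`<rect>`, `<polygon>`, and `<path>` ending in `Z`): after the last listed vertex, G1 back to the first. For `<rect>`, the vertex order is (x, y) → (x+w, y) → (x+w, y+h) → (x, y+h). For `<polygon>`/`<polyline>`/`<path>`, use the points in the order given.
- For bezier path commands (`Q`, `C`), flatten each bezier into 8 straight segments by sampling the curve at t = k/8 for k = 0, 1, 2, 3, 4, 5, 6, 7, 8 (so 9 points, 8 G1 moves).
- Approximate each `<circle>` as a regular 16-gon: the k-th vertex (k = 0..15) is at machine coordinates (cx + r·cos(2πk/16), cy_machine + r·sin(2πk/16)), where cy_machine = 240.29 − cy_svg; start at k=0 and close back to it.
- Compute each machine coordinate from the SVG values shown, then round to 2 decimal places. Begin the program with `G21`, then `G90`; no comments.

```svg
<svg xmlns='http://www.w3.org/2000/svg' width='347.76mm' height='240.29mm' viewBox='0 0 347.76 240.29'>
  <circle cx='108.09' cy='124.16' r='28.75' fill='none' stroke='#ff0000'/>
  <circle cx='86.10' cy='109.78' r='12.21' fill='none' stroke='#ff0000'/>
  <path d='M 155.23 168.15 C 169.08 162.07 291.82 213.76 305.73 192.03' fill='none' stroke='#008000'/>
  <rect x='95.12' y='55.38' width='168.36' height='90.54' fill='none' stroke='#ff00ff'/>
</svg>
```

G21
G90
G0 X136.84 Y116.13
M3 S396
G1 X134.65 Y127.13 F2535
G1 X128.42 Y136.46
G1 X119.09 Y142.69
G1 X108.09 Y144.88
G1 X97.09 Y142.69
G1 X87.76 Y136.46
G1 X81.53 Y127.13
G1 X79.34 Y116.13
G1 X81.53 Y105.13
G1 X87.76 Y95.80
G1 X97.09 Y89.57
G1 X108.09 Y87.38
G1 X119.09 Y89.57
G1 X128.42 Y95.80
G1 X134.65 Y105.13
G1 X136.84 Y116.13
G0 X98.31 Y130.51
M3 S396
G1 X97.38 Y135.18 F2535
G1 X94.73 Y139.14
G1 X90.77 Y141.79
G1 X86.10 Y142.72
G1 X81.43 Y141.79
G1 X77.47 Y139.14
G1 X74.82 Y135.18
G1 X73.89 Y130.51
G1 X74.82 Y125.84
G1 X77.47 Y121.88
G1 X81.43 Y119.23
G1 X86.10 Y118.30
G1 X90.77 Y119.23
G1 X94.73 Y121.88
G1 X97.38 Y125.84
G1 X98.31 Y130.51
G0 X155.23 Y72.14
M3 S241
G1 X165.10 Y71.97 F4352
G1 X182.63 Y67.92
G1 X205.27 Y61.53
G1 X230.46 Y54.33
G1 X255.65 Y47.87
G1 X278.29 Y43.68
G1 X295.84 Y43.30
G1 X305.73 Y48.26
G0 X95.12 Y184.91
M3 S875
G1 X263.48 Y184.91 F1032
G1 X263.48 Y94.37
G1 X95.12 Y94.37
G1 X95.12 Y184.91
M5

Since the viewBox matches the mm dimensions, user units are millimetres directly. The only transform is the Y-flip y_m = 240.29 − y_svg.

Shape 1 is a circle drawn with `<circle>`. Its stroke #ff0000 means score at S396, F2535. After flipping Y the toolpath is (136.84,116.13) → (134.65,127.13) → (128.42,136.46) → (119.09,142.69) → (108.09,144.88) → (97.09,142.69) → (87.76,136.46) → (81.53,127.13) → (79.34,116.13) → (81.53,105.13) → (87.76,95.80) → (97.09,89.57) → (108.09,87.38) → (119.09,89.57) → (128.42,95.80) → (134.65,105.13) → (136.84,116.13), returning to the start.

Shape 2 is a circle drawn with `<circle>`. Its stroke #ff0000 means score at S396, F2535. After flipping Y the toolpath is (98.31,130.51) → (97.38,135.18) → (94.73,139.14) → (90.77,141.79) → (86.10,142.72) → (81.43,141.79) → (77.47,139.14) → (74.82,135.18) → (73.89,130.51) → (74.82,125.84) → (77.47,121.88) → (81.43,119.23) → (86.10,118.30) → (90.77,119.23) → (94.73,121.88) → (97.38,125.84) → (98.31,130.51), returning to the start.

Shape 3 is a cubic bezier drawn with `<path>`. Its stroke #008000 means engrave at S241, F4352. After flipping Y the toolpath is (155.23,72.14) → (165.10,71.97) → (182.63,67.92) → (205.27,61.53) → (230.46,54.33) → (255.65,47.87) → (278.29,43.68) → (295.84,43.30) → (305.73,48.26).

Shape 4 is a rectangle drawn with `<rect>`. Its stroke #ff00ff means cut at S875, F1032. After flipping Y the toolpath is (95.12,184.91) → (263.48,184.91) → (263.48,94.37) → (95.12,94.37) → (95.12,184.91), returning to the start.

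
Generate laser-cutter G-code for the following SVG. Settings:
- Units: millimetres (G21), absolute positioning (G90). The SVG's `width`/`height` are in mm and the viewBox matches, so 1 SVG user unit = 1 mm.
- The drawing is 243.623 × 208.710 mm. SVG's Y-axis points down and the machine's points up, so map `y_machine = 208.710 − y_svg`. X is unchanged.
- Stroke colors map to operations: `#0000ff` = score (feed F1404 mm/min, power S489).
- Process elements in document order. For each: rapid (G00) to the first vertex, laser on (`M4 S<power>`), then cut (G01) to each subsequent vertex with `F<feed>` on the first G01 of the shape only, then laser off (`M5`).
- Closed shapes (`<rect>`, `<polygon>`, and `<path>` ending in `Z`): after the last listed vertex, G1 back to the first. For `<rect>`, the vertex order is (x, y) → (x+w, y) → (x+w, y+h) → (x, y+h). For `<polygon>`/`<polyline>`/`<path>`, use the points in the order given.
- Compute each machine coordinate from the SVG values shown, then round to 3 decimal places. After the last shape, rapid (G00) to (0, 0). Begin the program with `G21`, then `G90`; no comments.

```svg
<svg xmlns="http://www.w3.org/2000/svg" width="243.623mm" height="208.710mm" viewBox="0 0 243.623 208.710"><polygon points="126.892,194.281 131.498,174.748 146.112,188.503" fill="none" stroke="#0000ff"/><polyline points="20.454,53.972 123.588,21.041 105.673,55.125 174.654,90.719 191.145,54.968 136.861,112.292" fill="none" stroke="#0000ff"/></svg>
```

G21
G90
G00 X126.892 Y14.429
M4 S489
G01 X131.498 Y33.962 F1404
G01 X146.112 Y20.207
G01 X126.892 Y14.429
M5
G00 X20.454 Y154.738
M4 S489
G01 X123.588 Y187.669 F1404
G01 X105.673 Y153.585
G01 X174.654 Y117.991
G01 X191.145 Y153.742
G01 X136.861 Y96.418
M5
G00 X0.000 Y0.000

Since the viewBox matches the mm dimensions, user units are millimetres directly. The only transform is the Y-flip y_m = 208.710 − y_svg.

Shape 1 is a regular polygon drawn with `<polygon>`. Its stroke #0000ff means score at S489, F1404. After flipping Y the toolpath is (126.892,14.429) → (131.498,33.962) → (146.112,20.207) → (126.892,14.429), returning to the start.

Shape 2 is a open polyline drawn with `<polyline>`. Its stroke #0000ff means score at S489, F1404. After flipping Y the toolpath is (20.454,154.738) → (123.588,187.669) → (105.673,153.585) → (174.654,117.991) → (191.145,153.742) → (136.861,96.418).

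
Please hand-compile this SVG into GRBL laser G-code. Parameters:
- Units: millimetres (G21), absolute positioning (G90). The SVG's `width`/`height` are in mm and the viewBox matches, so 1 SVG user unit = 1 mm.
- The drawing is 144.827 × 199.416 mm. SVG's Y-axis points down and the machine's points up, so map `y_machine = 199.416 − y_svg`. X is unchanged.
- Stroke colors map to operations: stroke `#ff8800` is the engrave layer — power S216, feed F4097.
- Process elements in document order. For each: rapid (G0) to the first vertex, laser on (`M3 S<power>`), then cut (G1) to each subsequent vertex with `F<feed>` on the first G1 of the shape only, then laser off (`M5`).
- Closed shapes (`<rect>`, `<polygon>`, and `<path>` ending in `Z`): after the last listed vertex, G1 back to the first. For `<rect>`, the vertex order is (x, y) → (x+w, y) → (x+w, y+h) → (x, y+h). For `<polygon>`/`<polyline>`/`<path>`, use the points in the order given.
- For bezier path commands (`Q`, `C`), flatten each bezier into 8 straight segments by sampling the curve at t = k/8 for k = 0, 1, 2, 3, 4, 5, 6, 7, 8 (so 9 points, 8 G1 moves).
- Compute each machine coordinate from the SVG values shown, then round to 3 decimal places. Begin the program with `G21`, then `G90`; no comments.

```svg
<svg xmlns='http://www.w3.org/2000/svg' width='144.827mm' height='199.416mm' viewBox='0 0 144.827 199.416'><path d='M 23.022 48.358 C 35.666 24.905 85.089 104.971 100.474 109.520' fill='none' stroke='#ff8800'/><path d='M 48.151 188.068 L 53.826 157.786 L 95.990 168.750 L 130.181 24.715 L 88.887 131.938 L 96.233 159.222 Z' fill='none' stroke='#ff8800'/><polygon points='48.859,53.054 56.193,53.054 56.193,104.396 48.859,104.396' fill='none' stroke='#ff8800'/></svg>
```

viewBox `0 0 144.827 199.416` with mm width/height → 1 unit = 1 mm. Flip: y_m = 199.416 − y_svg.

**Shape 1** — `<path>` cubic bezier, stroke `#ff8800` → engrave (S216, F4097). Control points (SVG): P0=(23.022,48.358), P1=(35.666,24.905), P2=(85.089,104.971), P3=(100.474,109.520); sampled at t=k/8. Machine vertices: (23.022,151.058) → (29.349,155.350) → (38.295,152.035) → (49.028,143.212) → (60.720,130.978) → (72.541,117.431) → (83.660,104.670) → (93.247,94.792) → (100.474,89.896). Open path.

**Shape 2** — `<path>` closed polygon, stroke `#ff8800` → engrave (S216, F4097). Machine vertices: (48.151,11.348) → (53.826,41.630) → (95.990,30.666) → (130.181,174.701) → (88.887,67.478) → (96.233,40.194) → (48.151,11.348). Closed: final G1 returns to the first vertex.

**Shape 3** — `<polygon>` rectangle, stroke `#ff8800` → engrave (S216, F4097). Machine vertices: (48.859,146.362) → (56.193,146.362) → (56.193,95.020) → (48.859,95.020) → (48.859,146.362). Closed: final G1 returns to the first vertex.

G21
G90
G0 X23.022 Y151.058
M3 S216
G1 X29.349 Y155.350 F4097
G1 X38.295 Y152.035
G1 X49.028 Y143.212
G1 X60.720 Y130.978
G1 X72.541 Y117.431
G1 X83.660 Y104.670
G1 X93.247 Y94.792
G1 X100.474 Y89.896
M5
G0 X48.151 Y11.348
M3 S216
G1 X53.826 Y41.630 F4097
G1 X95.990 Y30.666
G1 X130.181 Y174.701
G1 X88.887 Y67.478
G1 X96.233 Y40.194
G1 X48.151 Y11.348
M5
G0 X48.859 Y146.362
M3 S216
G1 X56.193 Y146.362 F4097
G1 X56.193 Y95.020
G1 X48.859 Y95.020
G1 X48.859 Y146.362
M5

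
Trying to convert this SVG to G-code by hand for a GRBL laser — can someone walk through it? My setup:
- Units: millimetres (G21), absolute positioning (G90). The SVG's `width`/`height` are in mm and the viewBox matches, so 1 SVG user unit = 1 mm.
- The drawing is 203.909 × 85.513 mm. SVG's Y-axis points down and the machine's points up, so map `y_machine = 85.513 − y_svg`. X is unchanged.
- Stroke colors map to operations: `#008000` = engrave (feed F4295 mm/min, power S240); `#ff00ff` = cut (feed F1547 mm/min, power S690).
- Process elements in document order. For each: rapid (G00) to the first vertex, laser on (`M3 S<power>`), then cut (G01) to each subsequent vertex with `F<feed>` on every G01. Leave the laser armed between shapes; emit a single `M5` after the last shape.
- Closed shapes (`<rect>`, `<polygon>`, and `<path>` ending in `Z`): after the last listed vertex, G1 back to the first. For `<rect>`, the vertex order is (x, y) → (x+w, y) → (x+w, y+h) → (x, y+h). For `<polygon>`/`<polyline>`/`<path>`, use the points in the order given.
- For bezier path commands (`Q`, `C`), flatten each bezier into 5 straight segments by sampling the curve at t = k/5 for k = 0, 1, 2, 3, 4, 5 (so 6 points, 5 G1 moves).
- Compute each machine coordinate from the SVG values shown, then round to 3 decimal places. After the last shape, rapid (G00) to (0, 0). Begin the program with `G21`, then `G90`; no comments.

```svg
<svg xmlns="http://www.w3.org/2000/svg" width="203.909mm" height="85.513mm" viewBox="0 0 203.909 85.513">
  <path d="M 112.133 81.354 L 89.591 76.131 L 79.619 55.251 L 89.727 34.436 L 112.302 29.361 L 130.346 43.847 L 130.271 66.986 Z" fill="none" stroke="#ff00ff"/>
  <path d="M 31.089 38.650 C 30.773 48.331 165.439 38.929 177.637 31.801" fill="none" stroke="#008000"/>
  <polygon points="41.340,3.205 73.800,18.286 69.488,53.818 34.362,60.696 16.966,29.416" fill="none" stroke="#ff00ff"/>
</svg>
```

Since the viewBox matches the mm dimensions, user units are millimetres directly. The only transform is the Y-flip y_m = 85.513 − y_svg.

Shape 1 is a regular polygon drawn with `<path>`. Its stroke #ff00ff means cut at S690, F1547. After flipping Y the toolpath is (112.133,4.159) → (89.591,9.382) → (79.619,30.262) → (89.727,51.077) → (112.302,56.152) → (130.346,41.666) → (130.271,18.527) → (112.133,4.159), returning to the start.

Shape 2 is a cubic bezier drawn with `<path>`. Its stroke #008000 means engrave at S240, F4295. After flipping Y the toolpath is (31.089,46.863) → (45.038,43.174) → (79.024,43.039) → (120.692,45.434) → (157.682,49.333) → (177.637,53.712).

Shape 3 is a regular polygon drawn with `<polygon>`. Its stroke #ff00ff means cut at S690, F1547. After flipping Y the toolpath is (41.340,82.308) → (73.800,67.227) → (69.488,31.695) → (34.362,24.817) → (16.966,56.097) → (41.340,82.308), returning to the start.

G21
G90
G00 X112.133 Y4.159
M3 S690
G01 X89.591 Y9.382 F1547
G01 X79.619 Y30.262 F1547
G01 X89.727 Y51.077 F1547
G01 X112.302 Y56.152 F1547
G01 X130.346 Y41.666 F1547
G01 X130.271 Y18.527 F1547
G01 X112.133 Y4.159 F1547
G00 X31.089 Y46.863
M3 S240
G01 X45.038 Y43.174 F4295
G01 X79.024 Y43.039 F4295
G01 X120.692 Y45.434 F4295
G01 X157.682 Y49.333 F4295
G01 X177.637 Y53.712 F4295
G00 X41.340 Y82.308
M3 S690
G01 X73.800 Y67.227 F1547
G01 X69.488 Y31.695 F1547
G01 X34.362 Y24.817 F1547
G01 X16.966 Y56.097 F1547
G01 X41.340 Y82.308 F1547
M5
G00 X0.000 Y0.000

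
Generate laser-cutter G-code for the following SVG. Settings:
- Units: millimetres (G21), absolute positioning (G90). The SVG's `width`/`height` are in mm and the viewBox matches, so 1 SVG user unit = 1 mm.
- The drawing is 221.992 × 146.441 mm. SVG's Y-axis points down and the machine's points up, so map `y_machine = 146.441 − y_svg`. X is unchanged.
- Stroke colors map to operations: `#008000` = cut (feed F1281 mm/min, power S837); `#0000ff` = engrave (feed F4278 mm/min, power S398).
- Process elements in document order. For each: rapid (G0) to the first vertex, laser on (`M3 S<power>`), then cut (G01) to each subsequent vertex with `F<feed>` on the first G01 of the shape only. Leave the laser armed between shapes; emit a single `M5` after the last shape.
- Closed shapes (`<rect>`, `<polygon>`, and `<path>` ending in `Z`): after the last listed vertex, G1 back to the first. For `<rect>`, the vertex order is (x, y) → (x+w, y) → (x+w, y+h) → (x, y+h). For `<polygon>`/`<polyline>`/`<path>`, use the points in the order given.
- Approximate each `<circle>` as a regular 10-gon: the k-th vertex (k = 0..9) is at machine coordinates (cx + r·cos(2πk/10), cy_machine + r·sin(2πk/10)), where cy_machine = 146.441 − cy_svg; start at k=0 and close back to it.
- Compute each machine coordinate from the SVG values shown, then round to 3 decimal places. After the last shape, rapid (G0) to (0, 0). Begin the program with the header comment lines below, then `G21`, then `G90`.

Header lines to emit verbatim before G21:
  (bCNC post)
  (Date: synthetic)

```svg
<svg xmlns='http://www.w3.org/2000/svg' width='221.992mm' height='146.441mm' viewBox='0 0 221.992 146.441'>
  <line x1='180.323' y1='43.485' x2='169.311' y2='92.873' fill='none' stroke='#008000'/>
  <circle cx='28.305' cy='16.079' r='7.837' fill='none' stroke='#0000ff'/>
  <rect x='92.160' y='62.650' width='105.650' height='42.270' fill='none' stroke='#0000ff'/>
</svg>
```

(bCNC post)
(Date: synthetic)
G21
G90
G0 X180.323 Y102.956
M3 S837
G01 X169.311 Y53.568 F1281
G0 X36.142 Y130.362
M3 S398
G01 X34.645 Y134.968 F4278
G01 X30.727 Y137.815
G01 X25.883 Y137.815
G01 X21.965 Y134.968
G01 X20.468 Y130.362
G01 X21.965 Y125.756
G01 X25.883 Y122.909
G01 X30.727 Y122.909
G01 X34.645 Y125.756
G01 X36.142 Y130.362
G0 X92.160 Y83.791
M3 S398
G01 X197.810 Y83.791 F4278
G01 X197.810 Y41.521
G01 X92.160 Y41.521
G01 X92.160 Y83.791
M5
G0 X0.000 Y0.000

Since the viewBox matches the mm dimensions, user units are millimetres directly. The only transform is the Y-flip y_m = 146.441 − y_svg.

Shape 1 is a line segment drawn with `<line>`. Its stroke #008000 means cut at S837, F1281. After flipping Y the toolpath is (180.323,102.956) → (169.311,53.568).

Shape 2 is a circle drawn with `<circle>`. Its stroke #0000ff means engrave at S398, F4278. After flipping Y the toolpath is (36.142,130.362) → (34.645,134.968) → (30.727,137.815) → (25.883,137.815) → (21.965,134.968) → (20.468,130.362) → (21.965,125.756) → (25.883,122.909) → (30.727,122.909) → (34.645,125.756) → (36.142,130.362), returning to the start.

Shape 3 is a rectangle drawn with `<rect>`. Its stroke #0000ff means engrave at S398, F4278. After flipping Y the toolpath is (92.160,83.791) → (197.810,83.791) → (197.810,41.521) → (92.160,41.521) → (92.160,83.791), returning to the start.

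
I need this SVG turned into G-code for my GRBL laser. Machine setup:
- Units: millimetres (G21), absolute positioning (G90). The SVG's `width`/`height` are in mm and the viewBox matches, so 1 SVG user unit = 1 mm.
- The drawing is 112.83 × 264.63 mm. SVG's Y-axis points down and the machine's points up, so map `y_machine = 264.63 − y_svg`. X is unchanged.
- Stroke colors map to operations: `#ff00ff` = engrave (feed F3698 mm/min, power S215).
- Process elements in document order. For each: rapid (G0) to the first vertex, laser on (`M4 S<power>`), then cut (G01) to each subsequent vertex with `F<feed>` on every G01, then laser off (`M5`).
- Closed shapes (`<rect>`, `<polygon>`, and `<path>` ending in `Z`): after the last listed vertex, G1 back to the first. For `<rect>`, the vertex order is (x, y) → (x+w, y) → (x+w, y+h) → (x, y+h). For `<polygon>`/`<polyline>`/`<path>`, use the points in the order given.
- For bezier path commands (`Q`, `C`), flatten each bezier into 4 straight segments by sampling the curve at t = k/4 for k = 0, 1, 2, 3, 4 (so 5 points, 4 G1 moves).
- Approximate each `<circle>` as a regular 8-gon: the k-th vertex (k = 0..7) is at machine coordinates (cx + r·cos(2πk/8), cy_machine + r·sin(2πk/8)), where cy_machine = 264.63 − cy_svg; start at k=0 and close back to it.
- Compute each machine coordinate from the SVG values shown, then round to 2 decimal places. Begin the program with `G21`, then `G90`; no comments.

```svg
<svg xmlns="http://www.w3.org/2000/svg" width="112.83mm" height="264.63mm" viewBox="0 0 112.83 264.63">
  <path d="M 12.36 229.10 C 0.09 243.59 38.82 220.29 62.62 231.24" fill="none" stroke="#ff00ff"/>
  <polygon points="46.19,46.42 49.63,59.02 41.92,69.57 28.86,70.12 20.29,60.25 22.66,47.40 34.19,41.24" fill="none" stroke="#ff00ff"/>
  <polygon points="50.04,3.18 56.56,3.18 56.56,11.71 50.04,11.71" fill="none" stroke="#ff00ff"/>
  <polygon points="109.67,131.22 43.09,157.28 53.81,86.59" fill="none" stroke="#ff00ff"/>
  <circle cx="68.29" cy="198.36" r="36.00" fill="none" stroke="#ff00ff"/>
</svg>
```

G21
G90
G0 X12.36 Y35.53
M4 S215
G01 X11.69 Y30.62 F3698
G01 X23.96 Y33.13 F3698
G01 X43.00 Y36.31 F3698
G01 X62.62 Y33.39 F3698
M5
G0 X46.19 Y218.21
M4 S215
G01 X49.63 Y205.61 F3698
G01 X41.92 Y195.06 F3698
G01 X28.86 Y194.51 F3698
G01 X20.29 Y204.38 F3698
G01 X22.66 Y217.23 F3698
G01 X34.19 Y223.39 F3698
G01 X46.19 Y218.21 F3698
M5
G0 X50.04 Y261.45
M4 S215
G01 X56.56 Y261.45 F3698
G01 X56.56 Y252.92 F3698
G01 X50.04 Y252.92 F3698
G01 X50.04 Y261.45 F3698
M5
G0 X109.67 Y133.41
M4 S215
G01 X43.09 Y107.35 F3698
G01 X53.81 Y178.04 F3698
G01 X109.67 Y133.41 F3698
M5
G0 X104.29 Y66.27
M4 S215
G01 X93.75 Y91.73 F3698
G01 X68.29 Y102.27 F3698
G01 X42.83 Y91.73 F3698
G01 X32.29 Y66.27 F3698
G01 X42.83 Y40.81 F3698
G01 X68.29 Y30.27 F3698
G01 X93.75 Y40.81 F3698
G01 X104.29 Y66.27 F3698
M5

viewBox `0 0 112.83 264.63` with mm width/height → 1 unit = 1 mm. Flip: y_m = 264.63 − y_svg.

**Shape 1** — `<path>` cubic bezier, stroke `#ff00ff` → engrave (S215, F3698). Control points (SVG): P0=(12.36,229.10), P1=(0.09,243.59), P2=(38.82,220.29), P3=(62.62,231.24); sampled at t=k/4. Machine vertices: (12.36,35.53) → (11.69,30.62) → (23.96,33.13) → (43.00,36.31) → (62.62,33.39). Open path.

**Shape 2** — `<polygon>` regular polygon, stroke `#ff00ff` → engrave (S215, F3698). Machine vertices: (46.19,218.21) → (49.63,205.61) → (41.92,195.06) → (28.86,194.51) → (20.29,204.38) → (22.66,217.23) → (34.19,223.39) → (46.19,218.21). Closed: final G1 returns to the first vertex.

**Shape 3** — `<polygon>` rectangle, stroke `#ff00ff` → engrave (S215, F3698). Machine vertices: (50.04,261.45) → (56.56,261.45) → (56.56,252.92) → (50.04,252.92) → (50.04,261.45). Closed: final G1 returns to the first vertex.

**Shape 4** — `<polygon>` regular polygon, stroke `#ff00ff` → engrave (S215, F3698). Machine vertices: (109.67,133.41) → (43.09,107.35) → (53.81,178.04) → (109.67,133.41). Closed: final G1 returns to the first vertex.

**Shape 5** — `<circle>` circle, stroke `#ff00ff` → engrave (S215, F3698). Machine vertices: (104.29,66.27) → (93.75,91.73) → (68.29,102.27) → (42.83,91.73) → (32.29,66.27) → (42.83,40.81) → (68.29,30.27) → (93.75,40.81) → (104.29,66.27). Closed: final G1 returns to the first vertex.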